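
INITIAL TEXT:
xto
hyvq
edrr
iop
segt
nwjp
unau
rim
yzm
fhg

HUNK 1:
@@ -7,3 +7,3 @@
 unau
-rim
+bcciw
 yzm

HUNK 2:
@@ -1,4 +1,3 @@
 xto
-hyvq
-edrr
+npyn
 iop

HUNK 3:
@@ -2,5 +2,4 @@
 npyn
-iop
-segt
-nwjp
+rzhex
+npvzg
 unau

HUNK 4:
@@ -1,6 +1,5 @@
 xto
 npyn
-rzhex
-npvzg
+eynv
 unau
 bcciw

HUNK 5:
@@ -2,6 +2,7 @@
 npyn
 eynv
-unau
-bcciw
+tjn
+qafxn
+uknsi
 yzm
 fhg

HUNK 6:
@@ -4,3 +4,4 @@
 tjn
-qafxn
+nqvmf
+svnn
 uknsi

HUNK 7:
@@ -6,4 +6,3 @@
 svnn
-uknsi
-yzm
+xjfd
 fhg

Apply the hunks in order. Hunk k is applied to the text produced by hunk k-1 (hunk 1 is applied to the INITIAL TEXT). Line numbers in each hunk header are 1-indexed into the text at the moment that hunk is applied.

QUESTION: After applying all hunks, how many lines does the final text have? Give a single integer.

Answer: 8

Derivation:
Hunk 1: at line 7 remove [rim] add [bcciw] -> 10 lines: xto hyvq edrr iop segt nwjp unau bcciw yzm fhg
Hunk 2: at line 1 remove [hyvq,edrr] add [npyn] -> 9 lines: xto npyn iop segt nwjp unau bcciw yzm fhg
Hunk 3: at line 2 remove [iop,segt,nwjp] add [rzhex,npvzg] -> 8 lines: xto npyn rzhex npvzg unau bcciw yzm fhg
Hunk 4: at line 1 remove [rzhex,npvzg] add [eynv] -> 7 lines: xto npyn eynv unau bcciw yzm fhg
Hunk 5: at line 2 remove [unau,bcciw] add [tjn,qafxn,uknsi] -> 8 lines: xto npyn eynv tjn qafxn uknsi yzm fhg
Hunk 6: at line 4 remove [qafxn] add [nqvmf,svnn] -> 9 lines: xto npyn eynv tjn nqvmf svnn uknsi yzm fhg
Hunk 7: at line 6 remove [uknsi,yzm] add [xjfd] -> 8 lines: xto npyn eynv tjn nqvmf svnn xjfd fhg
Final line count: 8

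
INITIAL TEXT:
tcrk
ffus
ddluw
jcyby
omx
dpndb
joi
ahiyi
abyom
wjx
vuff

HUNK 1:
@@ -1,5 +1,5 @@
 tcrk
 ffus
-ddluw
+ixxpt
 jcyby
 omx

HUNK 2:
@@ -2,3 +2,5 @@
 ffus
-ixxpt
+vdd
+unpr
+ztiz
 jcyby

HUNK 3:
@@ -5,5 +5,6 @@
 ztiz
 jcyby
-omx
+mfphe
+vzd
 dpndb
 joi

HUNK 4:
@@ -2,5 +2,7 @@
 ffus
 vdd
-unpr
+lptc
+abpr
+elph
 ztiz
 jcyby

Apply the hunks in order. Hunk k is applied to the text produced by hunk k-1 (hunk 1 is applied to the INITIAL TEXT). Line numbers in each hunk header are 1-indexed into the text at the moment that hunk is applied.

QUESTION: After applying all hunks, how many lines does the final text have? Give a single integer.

Hunk 1: at line 1 remove [ddluw] add [ixxpt] -> 11 lines: tcrk ffus ixxpt jcyby omx dpndb joi ahiyi abyom wjx vuff
Hunk 2: at line 2 remove [ixxpt] add [vdd,unpr,ztiz] -> 13 lines: tcrk ffus vdd unpr ztiz jcyby omx dpndb joi ahiyi abyom wjx vuff
Hunk 3: at line 5 remove [omx] add [mfphe,vzd] -> 14 lines: tcrk ffus vdd unpr ztiz jcyby mfphe vzd dpndb joi ahiyi abyom wjx vuff
Hunk 4: at line 2 remove [unpr] add [lptc,abpr,elph] -> 16 lines: tcrk ffus vdd lptc abpr elph ztiz jcyby mfphe vzd dpndb joi ahiyi abyom wjx vuff
Final line count: 16

Answer: 16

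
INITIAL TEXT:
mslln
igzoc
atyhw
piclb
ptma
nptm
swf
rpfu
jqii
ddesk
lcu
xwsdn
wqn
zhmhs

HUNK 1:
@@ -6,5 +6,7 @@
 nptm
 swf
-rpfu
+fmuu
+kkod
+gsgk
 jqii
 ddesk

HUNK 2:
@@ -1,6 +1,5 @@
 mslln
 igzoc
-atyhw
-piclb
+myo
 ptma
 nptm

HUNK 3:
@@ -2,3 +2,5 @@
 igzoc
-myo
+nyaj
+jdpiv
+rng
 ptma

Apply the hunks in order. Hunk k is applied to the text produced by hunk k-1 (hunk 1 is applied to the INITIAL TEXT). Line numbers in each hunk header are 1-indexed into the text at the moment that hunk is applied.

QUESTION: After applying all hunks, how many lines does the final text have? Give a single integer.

Hunk 1: at line 6 remove [rpfu] add [fmuu,kkod,gsgk] -> 16 lines: mslln igzoc atyhw piclb ptma nptm swf fmuu kkod gsgk jqii ddesk lcu xwsdn wqn zhmhs
Hunk 2: at line 1 remove [atyhw,piclb] add [myo] -> 15 lines: mslln igzoc myo ptma nptm swf fmuu kkod gsgk jqii ddesk lcu xwsdn wqn zhmhs
Hunk 3: at line 2 remove [myo] add [nyaj,jdpiv,rng] -> 17 lines: mslln igzoc nyaj jdpiv rng ptma nptm swf fmuu kkod gsgk jqii ddesk lcu xwsdn wqn zhmhs
Final line count: 17

Answer: 17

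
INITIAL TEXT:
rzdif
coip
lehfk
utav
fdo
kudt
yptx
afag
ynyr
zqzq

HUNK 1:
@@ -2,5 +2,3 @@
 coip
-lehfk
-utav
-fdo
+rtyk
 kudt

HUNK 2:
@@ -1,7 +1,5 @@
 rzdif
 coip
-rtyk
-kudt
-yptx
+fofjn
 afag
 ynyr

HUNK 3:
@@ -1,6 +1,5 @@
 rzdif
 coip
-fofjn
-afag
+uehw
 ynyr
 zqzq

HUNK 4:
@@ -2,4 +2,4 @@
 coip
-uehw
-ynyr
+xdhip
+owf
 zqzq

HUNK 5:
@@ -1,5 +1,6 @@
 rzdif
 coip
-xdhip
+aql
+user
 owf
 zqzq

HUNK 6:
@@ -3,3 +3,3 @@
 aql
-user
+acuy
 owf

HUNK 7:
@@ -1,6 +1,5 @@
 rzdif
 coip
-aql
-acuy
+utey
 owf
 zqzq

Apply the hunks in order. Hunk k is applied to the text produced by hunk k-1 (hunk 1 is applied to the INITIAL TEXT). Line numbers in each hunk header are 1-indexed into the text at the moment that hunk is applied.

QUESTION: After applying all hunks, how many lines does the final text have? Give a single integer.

Hunk 1: at line 2 remove [lehfk,utav,fdo] add [rtyk] -> 8 lines: rzdif coip rtyk kudt yptx afag ynyr zqzq
Hunk 2: at line 1 remove [rtyk,kudt,yptx] add [fofjn] -> 6 lines: rzdif coip fofjn afag ynyr zqzq
Hunk 3: at line 1 remove [fofjn,afag] add [uehw] -> 5 lines: rzdif coip uehw ynyr zqzq
Hunk 4: at line 2 remove [uehw,ynyr] add [xdhip,owf] -> 5 lines: rzdif coip xdhip owf zqzq
Hunk 5: at line 1 remove [xdhip] add [aql,user] -> 6 lines: rzdif coip aql user owf zqzq
Hunk 6: at line 3 remove [user] add [acuy] -> 6 lines: rzdif coip aql acuy owf zqzq
Hunk 7: at line 1 remove [aql,acuy] add [utey] -> 5 lines: rzdif coip utey owf zqzq
Final line count: 5

Answer: 5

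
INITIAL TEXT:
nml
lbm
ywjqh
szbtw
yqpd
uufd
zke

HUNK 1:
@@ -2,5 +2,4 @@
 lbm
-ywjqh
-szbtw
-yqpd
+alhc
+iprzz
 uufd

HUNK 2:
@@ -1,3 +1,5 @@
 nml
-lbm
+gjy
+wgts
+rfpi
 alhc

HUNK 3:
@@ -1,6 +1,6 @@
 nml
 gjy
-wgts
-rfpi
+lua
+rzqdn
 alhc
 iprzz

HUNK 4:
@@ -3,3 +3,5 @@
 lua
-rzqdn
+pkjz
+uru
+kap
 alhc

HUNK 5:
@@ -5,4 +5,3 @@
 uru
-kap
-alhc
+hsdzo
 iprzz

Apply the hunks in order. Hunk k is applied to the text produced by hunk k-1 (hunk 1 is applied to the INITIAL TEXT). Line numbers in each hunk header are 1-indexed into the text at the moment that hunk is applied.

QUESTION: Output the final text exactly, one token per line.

Answer: nml
gjy
lua
pkjz
uru
hsdzo
iprzz
uufd
zke

Derivation:
Hunk 1: at line 2 remove [ywjqh,szbtw,yqpd] add [alhc,iprzz] -> 6 lines: nml lbm alhc iprzz uufd zke
Hunk 2: at line 1 remove [lbm] add [gjy,wgts,rfpi] -> 8 lines: nml gjy wgts rfpi alhc iprzz uufd zke
Hunk 3: at line 1 remove [wgts,rfpi] add [lua,rzqdn] -> 8 lines: nml gjy lua rzqdn alhc iprzz uufd zke
Hunk 4: at line 3 remove [rzqdn] add [pkjz,uru,kap] -> 10 lines: nml gjy lua pkjz uru kap alhc iprzz uufd zke
Hunk 5: at line 5 remove [kap,alhc] add [hsdzo] -> 9 lines: nml gjy lua pkjz uru hsdzo iprzz uufd zke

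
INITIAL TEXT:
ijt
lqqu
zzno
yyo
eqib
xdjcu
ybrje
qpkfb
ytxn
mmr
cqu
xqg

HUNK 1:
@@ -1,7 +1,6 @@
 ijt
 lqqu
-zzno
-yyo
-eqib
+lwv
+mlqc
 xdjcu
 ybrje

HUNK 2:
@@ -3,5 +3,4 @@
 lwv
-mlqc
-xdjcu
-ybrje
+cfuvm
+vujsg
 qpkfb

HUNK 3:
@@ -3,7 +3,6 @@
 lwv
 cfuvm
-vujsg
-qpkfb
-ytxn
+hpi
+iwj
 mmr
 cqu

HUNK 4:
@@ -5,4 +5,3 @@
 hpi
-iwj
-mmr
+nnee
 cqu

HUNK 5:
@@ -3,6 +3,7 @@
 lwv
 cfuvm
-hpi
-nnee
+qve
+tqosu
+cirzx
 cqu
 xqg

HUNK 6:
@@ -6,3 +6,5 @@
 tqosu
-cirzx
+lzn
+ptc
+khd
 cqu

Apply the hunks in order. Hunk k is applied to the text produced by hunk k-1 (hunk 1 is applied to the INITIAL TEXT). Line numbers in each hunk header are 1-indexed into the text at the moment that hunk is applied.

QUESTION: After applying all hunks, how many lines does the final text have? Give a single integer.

Hunk 1: at line 1 remove [zzno,yyo,eqib] add [lwv,mlqc] -> 11 lines: ijt lqqu lwv mlqc xdjcu ybrje qpkfb ytxn mmr cqu xqg
Hunk 2: at line 3 remove [mlqc,xdjcu,ybrje] add [cfuvm,vujsg] -> 10 lines: ijt lqqu lwv cfuvm vujsg qpkfb ytxn mmr cqu xqg
Hunk 3: at line 3 remove [vujsg,qpkfb,ytxn] add [hpi,iwj] -> 9 lines: ijt lqqu lwv cfuvm hpi iwj mmr cqu xqg
Hunk 4: at line 5 remove [iwj,mmr] add [nnee] -> 8 lines: ijt lqqu lwv cfuvm hpi nnee cqu xqg
Hunk 5: at line 3 remove [hpi,nnee] add [qve,tqosu,cirzx] -> 9 lines: ijt lqqu lwv cfuvm qve tqosu cirzx cqu xqg
Hunk 6: at line 6 remove [cirzx] add [lzn,ptc,khd] -> 11 lines: ijt lqqu lwv cfuvm qve tqosu lzn ptc khd cqu xqg
Final line count: 11

Answer: 11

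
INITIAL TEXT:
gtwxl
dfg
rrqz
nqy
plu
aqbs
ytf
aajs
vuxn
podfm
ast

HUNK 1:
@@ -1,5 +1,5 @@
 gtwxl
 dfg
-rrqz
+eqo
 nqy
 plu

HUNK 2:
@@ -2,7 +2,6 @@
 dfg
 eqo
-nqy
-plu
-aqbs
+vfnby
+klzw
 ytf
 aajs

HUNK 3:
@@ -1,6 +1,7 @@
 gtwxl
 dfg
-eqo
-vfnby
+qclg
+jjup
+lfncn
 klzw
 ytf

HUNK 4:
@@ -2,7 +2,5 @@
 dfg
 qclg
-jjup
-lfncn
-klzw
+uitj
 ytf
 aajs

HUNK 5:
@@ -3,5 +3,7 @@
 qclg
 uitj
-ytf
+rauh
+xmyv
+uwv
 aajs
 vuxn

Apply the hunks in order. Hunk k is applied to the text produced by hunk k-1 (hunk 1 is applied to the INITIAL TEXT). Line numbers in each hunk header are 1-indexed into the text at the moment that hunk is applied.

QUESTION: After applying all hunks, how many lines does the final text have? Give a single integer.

Answer: 11

Derivation:
Hunk 1: at line 1 remove [rrqz] add [eqo] -> 11 lines: gtwxl dfg eqo nqy plu aqbs ytf aajs vuxn podfm ast
Hunk 2: at line 2 remove [nqy,plu,aqbs] add [vfnby,klzw] -> 10 lines: gtwxl dfg eqo vfnby klzw ytf aajs vuxn podfm ast
Hunk 3: at line 1 remove [eqo,vfnby] add [qclg,jjup,lfncn] -> 11 lines: gtwxl dfg qclg jjup lfncn klzw ytf aajs vuxn podfm ast
Hunk 4: at line 2 remove [jjup,lfncn,klzw] add [uitj] -> 9 lines: gtwxl dfg qclg uitj ytf aajs vuxn podfm ast
Hunk 5: at line 3 remove [ytf] add [rauh,xmyv,uwv] -> 11 lines: gtwxl dfg qclg uitj rauh xmyv uwv aajs vuxn podfm ast
Final line count: 11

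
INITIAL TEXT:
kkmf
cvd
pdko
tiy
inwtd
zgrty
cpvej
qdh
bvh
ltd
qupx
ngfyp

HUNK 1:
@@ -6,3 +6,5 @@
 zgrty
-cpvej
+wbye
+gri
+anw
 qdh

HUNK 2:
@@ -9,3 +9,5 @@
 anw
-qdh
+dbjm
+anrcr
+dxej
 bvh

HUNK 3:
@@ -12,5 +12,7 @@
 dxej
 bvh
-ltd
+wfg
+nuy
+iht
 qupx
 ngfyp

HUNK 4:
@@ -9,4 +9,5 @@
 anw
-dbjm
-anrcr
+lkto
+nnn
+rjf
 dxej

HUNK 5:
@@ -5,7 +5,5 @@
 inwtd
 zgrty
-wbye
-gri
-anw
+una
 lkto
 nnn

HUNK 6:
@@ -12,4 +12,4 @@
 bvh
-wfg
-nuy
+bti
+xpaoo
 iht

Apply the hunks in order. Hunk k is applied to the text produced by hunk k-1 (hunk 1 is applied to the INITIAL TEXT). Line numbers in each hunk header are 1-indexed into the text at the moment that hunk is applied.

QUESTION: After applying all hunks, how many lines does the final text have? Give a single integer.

Answer: 17

Derivation:
Hunk 1: at line 6 remove [cpvej] add [wbye,gri,anw] -> 14 lines: kkmf cvd pdko tiy inwtd zgrty wbye gri anw qdh bvh ltd qupx ngfyp
Hunk 2: at line 9 remove [qdh] add [dbjm,anrcr,dxej] -> 16 lines: kkmf cvd pdko tiy inwtd zgrty wbye gri anw dbjm anrcr dxej bvh ltd qupx ngfyp
Hunk 3: at line 12 remove [ltd] add [wfg,nuy,iht] -> 18 lines: kkmf cvd pdko tiy inwtd zgrty wbye gri anw dbjm anrcr dxej bvh wfg nuy iht qupx ngfyp
Hunk 4: at line 9 remove [dbjm,anrcr] add [lkto,nnn,rjf] -> 19 lines: kkmf cvd pdko tiy inwtd zgrty wbye gri anw lkto nnn rjf dxej bvh wfg nuy iht qupx ngfyp
Hunk 5: at line 5 remove [wbye,gri,anw] add [una] -> 17 lines: kkmf cvd pdko tiy inwtd zgrty una lkto nnn rjf dxej bvh wfg nuy iht qupx ngfyp
Hunk 6: at line 12 remove [wfg,nuy] add [bti,xpaoo] -> 17 lines: kkmf cvd pdko tiy inwtd zgrty una lkto nnn rjf dxej bvh bti xpaoo iht qupx ngfyp
Final line count: 17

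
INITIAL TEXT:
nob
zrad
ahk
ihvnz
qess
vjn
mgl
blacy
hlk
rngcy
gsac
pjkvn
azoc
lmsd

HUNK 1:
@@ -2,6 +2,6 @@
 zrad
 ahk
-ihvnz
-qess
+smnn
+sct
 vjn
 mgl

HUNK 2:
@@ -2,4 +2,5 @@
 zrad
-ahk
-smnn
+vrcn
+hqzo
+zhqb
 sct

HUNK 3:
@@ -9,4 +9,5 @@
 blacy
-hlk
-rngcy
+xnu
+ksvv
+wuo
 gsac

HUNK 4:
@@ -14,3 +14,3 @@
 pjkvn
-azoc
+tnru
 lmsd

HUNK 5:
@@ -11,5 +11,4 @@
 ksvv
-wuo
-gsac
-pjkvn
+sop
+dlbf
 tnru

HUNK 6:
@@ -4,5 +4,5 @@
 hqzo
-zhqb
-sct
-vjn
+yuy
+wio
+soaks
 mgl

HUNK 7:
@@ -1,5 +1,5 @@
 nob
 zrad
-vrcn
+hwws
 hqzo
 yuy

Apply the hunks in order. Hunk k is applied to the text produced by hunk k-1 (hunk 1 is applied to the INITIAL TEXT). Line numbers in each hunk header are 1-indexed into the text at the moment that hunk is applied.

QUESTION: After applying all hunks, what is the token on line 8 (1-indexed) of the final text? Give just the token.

Hunk 1: at line 2 remove [ihvnz,qess] add [smnn,sct] -> 14 lines: nob zrad ahk smnn sct vjn mgl blacy hlk rngcy gsac pjkvn azoc lmsd
Hunk 2: at line 2 remove [ahk,smnn] add [vrcn,hqzo,zhqb] -> 15 lines: nob zrad vrcn hqzo zhqb sct vjn mgl blacy hlk rngcy gsac pjkvn azoc lmsd
Hunk 3: at line 9 remove [hlk,rngcy] add [xnu,ksvv,wuo] -> 16 lines: nob zrad vrcn hqzo zhqb sct vjn mgl blacy xnu ksvv wuo gsac pjkvn azoc lmsd
Hunk 4: at line 14 remove [azoc] add [tnru] -> 16 lines: nob zrad vrcn hqzo zhqb sct vjn mgl blacy xnu ksvv wuo gsac pjkvn tnru lmsd
Hunk 5: at line 11 remove [wuo,gsac,pjkvn] add [sop,dlbf] -> 15 lines: nob zrad vrcn hqzo zhqb sct vjn mgl blacy xnu ksvv sop dlbf tnru lmsd
Hunk 6: at line 4 remove [zhqb,sct,vjn] add [yuy,wio,soaks] -> 15 lines: nob zrad vrcn hqzo yuy wio soaks mgl blacy xnu ksvv sop dlbf tnru lmsd
Hunk 7: at line 1 remove [vrcn] add [hwws] -> 15 lines: nob zrad hwws hqzo yuy wio soaks mgl blacy xnu ksvv sop dlbf tnru lmsd
Final line 8: mgl

Answer: mgl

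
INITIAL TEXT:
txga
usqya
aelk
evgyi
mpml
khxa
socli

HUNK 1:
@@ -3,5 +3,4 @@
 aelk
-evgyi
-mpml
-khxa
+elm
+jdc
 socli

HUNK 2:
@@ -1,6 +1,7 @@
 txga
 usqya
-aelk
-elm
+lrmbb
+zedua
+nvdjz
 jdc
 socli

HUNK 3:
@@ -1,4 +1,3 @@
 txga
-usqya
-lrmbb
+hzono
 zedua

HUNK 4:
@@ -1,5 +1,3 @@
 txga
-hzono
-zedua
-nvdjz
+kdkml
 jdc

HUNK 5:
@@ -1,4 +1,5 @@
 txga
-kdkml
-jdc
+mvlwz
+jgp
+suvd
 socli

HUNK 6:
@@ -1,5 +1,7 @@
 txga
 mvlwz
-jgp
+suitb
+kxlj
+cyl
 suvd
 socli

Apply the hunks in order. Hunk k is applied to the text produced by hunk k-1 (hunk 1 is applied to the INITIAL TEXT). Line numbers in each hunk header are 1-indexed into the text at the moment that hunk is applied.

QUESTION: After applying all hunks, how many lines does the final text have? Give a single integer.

Hunk 1: at line 3 remove [evgyi,mpml,khxa] add [elm,jdc] -> 6 lines: txga usqya aelk elm jdc socli
Hunk 2: at line 1 remove [aelk,elm] add [lrmbb,zedua,nvdjz] -> 7 lines: txga usqya lrmbb zedua nvdjz jdc socli
Hunk 3: at line 1 remove [usqya,lrmbb] add [hzono] -> 6 lines: txga hzono zedua nvdjz jdc socli
Hunk 4: at line 1 remove [hzono,zedua,nvdjz] add [kdkml] -> 4 lines: txga kdkml jdc socli
Hunk 5: at line 1 remove [kdkml,jdc] add [mvlwz,jgp,suvd] -> 5 lines: txga mvlwz jgp suvd socli
Hunk 6: at line 1 remove [jgp] add [suitb,kxlj,cyl] -> 7 lines: txga mvlwz suitb kxlj cyl suvd socli
Final line count: 7

Answer: 7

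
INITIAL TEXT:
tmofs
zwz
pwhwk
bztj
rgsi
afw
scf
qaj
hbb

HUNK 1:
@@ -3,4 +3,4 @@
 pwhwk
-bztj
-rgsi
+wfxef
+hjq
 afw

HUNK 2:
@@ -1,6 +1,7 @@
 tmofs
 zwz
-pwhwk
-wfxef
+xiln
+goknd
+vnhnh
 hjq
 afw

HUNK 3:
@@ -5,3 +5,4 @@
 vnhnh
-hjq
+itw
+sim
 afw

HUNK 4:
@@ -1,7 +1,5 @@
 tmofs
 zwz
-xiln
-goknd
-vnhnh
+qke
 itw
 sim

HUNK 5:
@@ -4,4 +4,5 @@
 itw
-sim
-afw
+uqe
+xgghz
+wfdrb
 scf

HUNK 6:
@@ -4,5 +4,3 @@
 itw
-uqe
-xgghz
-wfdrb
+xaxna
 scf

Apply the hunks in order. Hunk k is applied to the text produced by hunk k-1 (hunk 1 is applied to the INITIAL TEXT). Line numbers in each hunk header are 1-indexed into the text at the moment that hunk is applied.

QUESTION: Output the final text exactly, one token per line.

Hunk 1: at line 3 remove [bztj,rgsi] add [wfxef,hjq] -> 9 lines: tmofs zwz pwhwk wfxef hjq afw scf qaj hbb
Hunk 2: at line 1 remove [pwhwk,wfxef] add [xiln,goknd,vnhnh] -> 10 lines: tmofs zwz xiln goknd vnhnh hjq afw scf qaj hbb
Hunk 3: at line 5 remove [hjq] add [itw,sim] -> 11 lines: tmofs zwz xiln goknd vnhnh itw sim afw scf qaj hbb
Hunk 4: at line 1 remove [xiln,goknd,vnhnh] add [qke] -> 9 lines: tmofs zwz qke itw sim afw scf qaj hbb
Hunk 5: at line 4 remove [sim,afw] add [uqe,xgghz,wfdrb] -> 10 lines: tmofs zwz qke itw uqe xgghz wfdrb scf qaj hbb
Hunk 6: at line 4 remove [uqe,xgghz,wfdrb] add [xaxna] -> 8 lines: tmofs zwz qke itw xaxna scf qaj hbb

Answer: tmofs
zwz
qke
itw
xaxna
scf
qaj
hbb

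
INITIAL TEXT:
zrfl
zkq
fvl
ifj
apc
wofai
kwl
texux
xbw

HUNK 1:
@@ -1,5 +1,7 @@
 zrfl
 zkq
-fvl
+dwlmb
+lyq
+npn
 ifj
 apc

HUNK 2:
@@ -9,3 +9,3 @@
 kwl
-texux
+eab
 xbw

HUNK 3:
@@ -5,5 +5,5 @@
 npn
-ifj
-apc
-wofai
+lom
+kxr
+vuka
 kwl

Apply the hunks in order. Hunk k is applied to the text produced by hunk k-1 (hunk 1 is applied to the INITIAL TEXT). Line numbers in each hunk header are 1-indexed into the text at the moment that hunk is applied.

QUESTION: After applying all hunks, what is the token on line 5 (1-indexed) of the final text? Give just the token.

Answer: npn

Derivation:
Hunk 1: at line 1 remove [fvl] add [dwlmb,lyq,npn] -> 11 lines: zrfl zkq dwlmb lyq npn ifj apc wofai kwl texux xbw
Hunk 2: at line 9 remove [texux] add [eab] -> 11 lines: zrfl zkq dwlmb lyq npn ifj apc wofai kwl eab xbw
Hunk 3: at line 5 remove [ifj,apc,wofai] add [lom,kxr,vuka] -> 11 lines: zrfl zkq dwlmb lyq npn lom kxr vuka kwl eab xbw
Final line 5: npn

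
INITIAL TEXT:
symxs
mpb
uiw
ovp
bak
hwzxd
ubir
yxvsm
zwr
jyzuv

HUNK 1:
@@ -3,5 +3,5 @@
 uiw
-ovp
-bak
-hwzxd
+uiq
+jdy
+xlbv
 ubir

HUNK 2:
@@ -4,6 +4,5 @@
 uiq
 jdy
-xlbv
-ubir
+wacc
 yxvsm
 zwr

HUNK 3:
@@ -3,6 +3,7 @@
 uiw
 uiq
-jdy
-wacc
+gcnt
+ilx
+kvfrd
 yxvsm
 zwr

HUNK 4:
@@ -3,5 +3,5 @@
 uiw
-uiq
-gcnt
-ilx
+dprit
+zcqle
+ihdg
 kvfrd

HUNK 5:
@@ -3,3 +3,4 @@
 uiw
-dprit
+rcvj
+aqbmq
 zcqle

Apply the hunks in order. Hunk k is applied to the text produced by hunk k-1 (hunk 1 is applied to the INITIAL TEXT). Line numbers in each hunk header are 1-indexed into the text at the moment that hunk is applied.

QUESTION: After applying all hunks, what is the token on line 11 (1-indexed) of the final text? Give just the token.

Hunk 1: at line 3 remove [ovp,bak,hwzxd] add [uiq,jdy,xlbv] -> 10 lines: symxs mpb uiw uiq jdy xlbv ubir yxvsm zwr jyzuv
Hunk 2: at line 4 remove [xlbv,ubir] add [wacc] -> 9 lines: symxs mpb uiw uiq jdy wacc yxvsm zwr jyzuv
Hunk 3: at line 3 remove [jdy,wacc] add [gcnt,ilx,kvfrd] -> 10 lines: symxs mpb uiw uiq gcnt ilx kvfrd yxvsm zwr jyzuv
Hunk 4: at line 3 remove [uiq,gcnt,ilx] add [dprit,zcqle,ihdg] -> 10 lines: symxs mpb uiw dprit zcqle ihdg kvfrd yxvsm zwr jyzuv
Hunk 5: at line 3 remove [dprit] add [rcvj,aqbmq] -> 11 lines: symxs mpb uiw rcvj aqbmq zcqle ihdg kvfrd yxvsm zwr jyzuv
Final line 11: jyzuv

Answer: jyzuv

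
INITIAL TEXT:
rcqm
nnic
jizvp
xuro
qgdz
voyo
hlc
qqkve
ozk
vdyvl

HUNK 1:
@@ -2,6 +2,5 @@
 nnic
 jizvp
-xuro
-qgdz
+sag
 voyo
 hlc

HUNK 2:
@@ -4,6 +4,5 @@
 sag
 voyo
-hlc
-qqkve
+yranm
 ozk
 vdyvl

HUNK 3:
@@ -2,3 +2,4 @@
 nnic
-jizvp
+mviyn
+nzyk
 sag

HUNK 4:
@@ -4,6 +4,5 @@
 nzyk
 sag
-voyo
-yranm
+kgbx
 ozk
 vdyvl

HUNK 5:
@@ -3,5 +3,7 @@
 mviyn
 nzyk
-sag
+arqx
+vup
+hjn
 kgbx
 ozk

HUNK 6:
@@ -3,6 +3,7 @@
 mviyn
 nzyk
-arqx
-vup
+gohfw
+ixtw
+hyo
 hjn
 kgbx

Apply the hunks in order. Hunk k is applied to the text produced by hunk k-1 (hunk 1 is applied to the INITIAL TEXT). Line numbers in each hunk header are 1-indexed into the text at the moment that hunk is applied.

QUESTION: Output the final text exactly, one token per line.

Hunk 1: at line 2 remove [xuro,qgdz] add [sag] -> 9 lines: rcqm nnic jizvp sag voyo hlc qqkve ozk vdyvl
Hunk 2: at line 4 remove [hlc,qqkve] add [yranm] -> 8 lines: rcqm nnic jizvp sag voyo yranm ozk vdyvl
Hunk 3: at line 2 remove [jizvp] add [mviyn,nzyk] -> 9 lines: rcqm nnic mviyn nzyk sag voyo yranm ozk vdyvl
Hunk 4: at line 4 remove [voyo,yranm] add [kgbx] -> 8 lines: rcqm nnic mviyn nzyk sag kgbx ozk vdyvl
Hunk 5: at line 3 remove [sag] add [arqx,vup,hjn] -> 10 lines: rcqm nnic mviyn nzyk arqx vup hjn kgbx ozk vdyvl
Hunk 6: at line 3 remove [arqx,vup] add [gohfw,ixtw,hyo] -> 11 lines: rcqm nnic mviyn nzyk gohfw ixtw hyo hjn kgbx ozk vdyvl

Answer: rcqm
nnic
mviyn
nzyk
gohfw
ixtw
hyo
hjn
kgbx
ozk
vdyvl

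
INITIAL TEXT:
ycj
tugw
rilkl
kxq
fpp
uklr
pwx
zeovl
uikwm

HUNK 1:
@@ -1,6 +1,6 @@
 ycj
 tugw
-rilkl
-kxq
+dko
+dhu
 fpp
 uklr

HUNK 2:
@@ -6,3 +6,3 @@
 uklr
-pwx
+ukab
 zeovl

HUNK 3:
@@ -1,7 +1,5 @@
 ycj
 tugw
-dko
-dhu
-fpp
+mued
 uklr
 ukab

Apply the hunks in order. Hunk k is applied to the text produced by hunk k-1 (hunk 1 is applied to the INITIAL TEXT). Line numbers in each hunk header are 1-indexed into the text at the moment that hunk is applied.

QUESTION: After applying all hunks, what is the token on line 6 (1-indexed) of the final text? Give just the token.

Answer: zeovl

Derivation:
Hunk 1: at line 1 remove [rilkl,kxq] add [dko,dhu] -> 9 lines: ycj tugw dko dhu fpp uklr pwx zeovl uikwm
Hunk 2: at line 6 remove [pwx] add [ukab] -> 9 lines: ycj tugw dko dhu fpp uklr ukab zeovl uikwm
Hunk 3: at line 1 remove [dko,dhu,fpp] add [mued] -> 7 lines: ycj tugw mued uklr ukab zeovl uikwm
Final line 6: zeovl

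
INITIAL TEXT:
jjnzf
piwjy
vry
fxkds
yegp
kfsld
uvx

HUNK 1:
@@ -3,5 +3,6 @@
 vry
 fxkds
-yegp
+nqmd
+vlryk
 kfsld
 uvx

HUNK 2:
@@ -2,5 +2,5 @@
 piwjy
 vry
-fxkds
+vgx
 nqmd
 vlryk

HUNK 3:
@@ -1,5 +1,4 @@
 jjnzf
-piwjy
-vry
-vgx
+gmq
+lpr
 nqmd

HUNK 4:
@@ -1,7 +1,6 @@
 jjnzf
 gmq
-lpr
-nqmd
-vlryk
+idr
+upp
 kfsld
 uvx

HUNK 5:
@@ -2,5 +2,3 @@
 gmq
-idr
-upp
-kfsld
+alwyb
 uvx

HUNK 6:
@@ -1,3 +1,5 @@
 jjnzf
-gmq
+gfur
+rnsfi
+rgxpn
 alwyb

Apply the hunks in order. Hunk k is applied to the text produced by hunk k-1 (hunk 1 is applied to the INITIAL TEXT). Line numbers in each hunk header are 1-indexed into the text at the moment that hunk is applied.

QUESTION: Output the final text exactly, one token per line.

Hunk 1: at line 3 remove [yegp] add [nqmd,vlryk] -> 8 lines: jjnzf piwjy vry fxkds nqmd vlryk kfsld uvx
Hunk 2: at line 2 remove [fxkds] add [vgx] -> 8 lines: jjnzf piwjy vry vgx nqmd vlryk kfsld uvx
Hunk 3: at line 1 remove [piwjy,vry,vgx] add [gmq,lpr] -> 7 lines: jjnzf gmq lpr nqmd vlryk kfsld uvx
Hunk 4: at line 1 remove [lpr,nqmd,vlryk] add [idr,upp] -> 6 lines: jjnzf gmq idr upp kfsld uvx
Hunk 5: at line 2 remove [idr,upp,kfsld] add [alwyb] -> 4 lines: jjnzf gmq alwyb uvx
Hunk 6: at line 1 remove [gmq] add [gfur,rnsfi,rgxpn] -> 6 lines: jjnzf gfur rnsfi rgxpn alwyb uvx

Answer: jjnzf
gfur
rnsfi
rgxpn
alwyb
uvx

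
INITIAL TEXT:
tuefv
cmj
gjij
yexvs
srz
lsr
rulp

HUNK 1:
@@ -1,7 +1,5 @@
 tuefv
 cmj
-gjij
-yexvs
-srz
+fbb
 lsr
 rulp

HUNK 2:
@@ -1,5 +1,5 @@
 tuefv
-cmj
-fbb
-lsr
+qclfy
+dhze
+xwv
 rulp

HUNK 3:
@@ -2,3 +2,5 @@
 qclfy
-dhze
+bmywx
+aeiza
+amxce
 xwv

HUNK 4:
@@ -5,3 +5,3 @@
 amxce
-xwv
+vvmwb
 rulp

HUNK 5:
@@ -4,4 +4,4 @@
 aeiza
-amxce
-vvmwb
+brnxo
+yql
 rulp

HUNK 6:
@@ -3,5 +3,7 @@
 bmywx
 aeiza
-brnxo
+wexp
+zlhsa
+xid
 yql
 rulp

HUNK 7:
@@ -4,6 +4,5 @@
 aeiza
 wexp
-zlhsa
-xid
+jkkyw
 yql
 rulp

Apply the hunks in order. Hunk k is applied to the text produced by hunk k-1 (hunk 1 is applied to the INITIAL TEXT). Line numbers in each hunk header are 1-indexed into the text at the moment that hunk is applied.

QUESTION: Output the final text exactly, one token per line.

Answer: tuefv
qclfy
bmywx
aeiza
wexp
jkkyw
yql
rulp

Derivation:
Hunk 1: at line 1 remove [gjij,yexvs,srz] add [fbb] -> 5 lines: tuefv cmj fbb lsr rulp
Hunk 2: at line 1 remove [cmj,fbb,lsr] add [qclfy,dhze,xwv] -> 5 lines: tuefv qclfy dhze xwv rulp
Hunk 3: at line 2 remove [dhze] add [bmywx,aeiza,amxce] -> 7 lines: tuefv qclfy bmywx aeiza amxce xwv rulp
Hunk 4: at line 5 remove [xwv] add [vvmwb] -> 7 lines: tuefv qclfy bmywx aeiza amxce vvmwb rulp
Hunk 5: at line 4 remove [amxce,vvmwb] add [brnxo,yql] -> 7 lines: tuefv qclfy bmywx aeiza brnxo yql rulp
Hunk 6: at line 3 remove [brnxo] add [wexp,zlhsa,xid] -> 9 lines: tuefv qclfy bmywx aeiza wexp zlhsa xid yql rulp
Hunk 7: at line 4 remove [zlhsa,xid] add [jkkyw] -> 8 lines: tuefv qclfy bmywx aeiza wexp jkkyw yql rulp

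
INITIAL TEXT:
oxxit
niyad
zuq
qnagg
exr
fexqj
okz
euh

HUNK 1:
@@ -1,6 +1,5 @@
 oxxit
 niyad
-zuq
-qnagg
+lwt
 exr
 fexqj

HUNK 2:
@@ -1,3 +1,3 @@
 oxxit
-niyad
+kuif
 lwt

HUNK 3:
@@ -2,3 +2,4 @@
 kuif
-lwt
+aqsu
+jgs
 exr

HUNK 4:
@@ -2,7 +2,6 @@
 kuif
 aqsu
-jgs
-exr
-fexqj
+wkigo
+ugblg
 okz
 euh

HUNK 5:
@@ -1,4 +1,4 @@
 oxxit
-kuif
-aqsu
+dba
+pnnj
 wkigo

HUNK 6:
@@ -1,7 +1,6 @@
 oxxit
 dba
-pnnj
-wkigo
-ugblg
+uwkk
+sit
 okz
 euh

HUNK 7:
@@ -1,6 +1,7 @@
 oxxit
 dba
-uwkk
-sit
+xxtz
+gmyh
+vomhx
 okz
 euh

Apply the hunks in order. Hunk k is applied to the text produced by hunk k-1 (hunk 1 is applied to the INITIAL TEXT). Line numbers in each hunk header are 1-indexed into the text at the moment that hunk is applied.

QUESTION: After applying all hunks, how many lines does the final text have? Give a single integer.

Answer: 7

Derivation:
Hunk 1: at line 1 remove [zuq,qnagg] add [lwt] -> 7 lines: oxxit niyad lwt exr fexqj okz euh
Hunk 2: at line 1 remove [niyad] add [kuif] -> 7 lines: oxxit kuif lwt exr fexqj okz euh
Hunk 3: at line 2 remove [lwt] add [aqsu,jgs] -> 8 lines: oxxit kuif aqsu jgs exr fexqj okz euh
Hunk 4: at line 2 remove [jgs,exr,fexqj] add [wkigo,ugblg] -> 7 lines: oxxit kuif aqsu wkigo ugblg okz euh
Hunk 5: at line 1 remove [kuif,aqsu] add [dba,pnnj] -> 7 lines: oxxit dba pnnj wkigo ugblg okz euh
Hunk 6: at line 1 remove [pnnj,wkigo,ugblg] add [uwkk,sit] -> 6 lines: oxxit dba uwkk sit okz euh
Hunk 7: at line 1 remove [uwkk,sit] add [xxtz,gmyh,vomhx] -> 7 lines: oxxit dba xxtz gmyh vomhx okz euh
Final line count: 7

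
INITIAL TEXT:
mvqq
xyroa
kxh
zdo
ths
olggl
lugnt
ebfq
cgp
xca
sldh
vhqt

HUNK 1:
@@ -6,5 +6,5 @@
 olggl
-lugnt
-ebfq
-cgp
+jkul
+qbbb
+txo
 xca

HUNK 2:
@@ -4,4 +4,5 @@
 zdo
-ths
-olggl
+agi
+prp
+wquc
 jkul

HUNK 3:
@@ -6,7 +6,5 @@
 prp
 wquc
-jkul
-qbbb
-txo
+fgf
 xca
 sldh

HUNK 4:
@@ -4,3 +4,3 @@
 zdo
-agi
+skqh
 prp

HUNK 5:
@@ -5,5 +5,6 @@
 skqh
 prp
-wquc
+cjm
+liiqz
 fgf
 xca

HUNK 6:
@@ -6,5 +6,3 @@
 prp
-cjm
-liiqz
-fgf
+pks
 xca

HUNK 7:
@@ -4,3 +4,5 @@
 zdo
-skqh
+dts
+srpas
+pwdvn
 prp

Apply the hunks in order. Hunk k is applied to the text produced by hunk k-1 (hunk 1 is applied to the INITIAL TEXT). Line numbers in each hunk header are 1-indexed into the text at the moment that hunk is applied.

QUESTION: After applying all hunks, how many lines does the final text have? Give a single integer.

Hunk 1: at line 6 remove [lugnt,ebfq,cgp] add [jkul,qbbb,txo] -> 12 lines: mvqq xyroa kxh zdo ths olggl jkul qbbb txo xca sldh vhqt
Hunk 2: at line 4 remove [ths,olggl] add [agi,prp,wquc] -> 13 lines: mvqq xyroa kxh zdo agi prp wquc jkul qbbb txo xca sldh vhqt
Hunk 3: at line 6 remove [jkul,qbbb,txo] add [fgf] -> 11 lines: mvqq xyroa kxh zdo agi prp wquc fgf xca sldh vhqt
Hunk 4: at line 4 remove [agi] add [skqh] -> 11 lines: mvqq xyroa kxh zdo skqh prp wquc fgf xca sldh vhqt
Hunk 5: at line 5 remove [wquc] add [cjm,liiqz] -> 12 lines: mvqq xyroa kxh zdo skqh prp cjm liiqz fgf xca sldh vhqt
Hunk 6: at line 6 remove [cjm,liiqz,fgf] add [pks] -> 10 lines: mvqq xyroa kxh zdo skqh prp pks xca sldh vhqt
Hunk 7: at line 4 remove [skqh] add [dts,srpas,pwdvn] -> 12 lines: mvqq xyroa kxh zdo dts srpas pwdvn prp pks xca sldh vhqt
Final line count: 12

Answer: 12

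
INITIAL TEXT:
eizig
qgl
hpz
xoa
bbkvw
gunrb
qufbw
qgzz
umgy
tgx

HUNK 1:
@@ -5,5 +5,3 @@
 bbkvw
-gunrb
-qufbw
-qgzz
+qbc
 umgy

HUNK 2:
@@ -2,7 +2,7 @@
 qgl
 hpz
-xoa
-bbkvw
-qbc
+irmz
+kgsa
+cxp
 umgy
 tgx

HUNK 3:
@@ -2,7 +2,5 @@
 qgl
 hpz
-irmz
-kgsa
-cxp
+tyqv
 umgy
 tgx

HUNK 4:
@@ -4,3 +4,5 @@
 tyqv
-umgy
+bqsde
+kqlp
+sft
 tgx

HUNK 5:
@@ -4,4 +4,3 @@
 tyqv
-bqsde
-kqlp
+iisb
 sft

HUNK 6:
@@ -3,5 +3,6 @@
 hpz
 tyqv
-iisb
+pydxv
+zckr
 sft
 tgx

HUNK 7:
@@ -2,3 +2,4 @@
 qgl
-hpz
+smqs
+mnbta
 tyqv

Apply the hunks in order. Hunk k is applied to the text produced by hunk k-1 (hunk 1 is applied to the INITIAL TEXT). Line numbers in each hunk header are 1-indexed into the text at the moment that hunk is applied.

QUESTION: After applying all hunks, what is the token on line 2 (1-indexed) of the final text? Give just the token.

Hunk 1: at line 5 remove [gunrb,qufbw,qgzz] add [qbc] -> 8 lines: eizig qgl hpz xoa bbkvw qbc umgy tgx
Hunk 2: at line 2 remove [xoa,bbkvw,qbc] add [irmz,kgsa,cxp] -> 8 lines: eizig qgl hpz irmz kgsa cxp umgy tgx
Hunk 3: at line 2 remove [irmz,kgsa,cxp] add [tyqv] -> 6 lines: eizig qgl hpz tyqv umgy tgx
Hunk 4: at line 4 remove [umgy] add [bqsde,kqlp,sft] -> 8 lines: eizig qgl hpz tyqv bqsde kqlp sft tgx
Hunk 5: at line 4 remove [bqsde,kqlp] add [iisb] -> 7 lines: eizig qgl hpz tyqv iisb sft tgx
Hunk 6: at line 3 remove [iisb] add [pydxv,zckr] -> 8 lines: eizig qgl hpz tyqv pydxv zckr sft tgx
Hunk 7: at line 2 remove [hpz] add [smqs,mnbta] -> 9 lines: eizig qgl smqs mnbta tyqv pydxv zckr sft tgx
Final line 2: qgl

Answer: qgl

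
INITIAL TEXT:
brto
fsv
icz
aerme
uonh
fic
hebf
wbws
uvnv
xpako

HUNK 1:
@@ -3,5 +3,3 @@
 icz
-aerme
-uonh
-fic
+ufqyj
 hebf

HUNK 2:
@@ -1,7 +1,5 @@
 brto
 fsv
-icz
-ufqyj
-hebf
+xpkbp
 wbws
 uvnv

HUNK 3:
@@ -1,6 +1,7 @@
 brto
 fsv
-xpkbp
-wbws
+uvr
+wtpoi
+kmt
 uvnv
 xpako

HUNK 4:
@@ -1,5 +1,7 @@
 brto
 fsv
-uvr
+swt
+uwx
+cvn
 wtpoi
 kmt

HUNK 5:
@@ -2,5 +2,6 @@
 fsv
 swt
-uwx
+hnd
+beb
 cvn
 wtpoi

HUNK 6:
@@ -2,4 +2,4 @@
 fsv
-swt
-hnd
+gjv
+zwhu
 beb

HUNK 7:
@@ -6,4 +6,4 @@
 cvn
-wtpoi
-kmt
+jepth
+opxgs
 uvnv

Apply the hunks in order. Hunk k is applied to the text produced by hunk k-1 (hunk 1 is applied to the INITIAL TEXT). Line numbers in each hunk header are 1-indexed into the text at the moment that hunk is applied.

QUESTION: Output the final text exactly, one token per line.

Hunk 1: at line 3 remove [aerme,uonh,fic] add [ufqyj] -> 8 lines: brto fsv icz ufqyj hebf wbws uvnv xpako
Hunk 2: at line 1 remove [icz,ufqyj,hebf] add [xpkbp] -> 6 lines: brto fsv xpkbp wbws uvnv xpako
Hunk 3: at line 1 remove [xpkbp,wbws] add [uvr,wtpoi,kmt] -> 7 lines: brto fsv uvr wtpoi kmt uvnv xpako
Hunk 4: at line 1 remove [uvr] add [swt,uwx,cvn] -> 9 lines: brto fsv swt uwx cvn wtpoi kmt uvnv xpako
Hunk 5: at line 2 remove [uwx] add [hnd,beb] -> 10 lines: brto fsv swt hnd beb cvn wtpoi kmt uvnv xpako
Hunk 6: at line 2 remove [swt,hnd] add [gjv,zwhu] -> 10 lines: brto fsv gjv zwhu beb cvn wtpoi kmt uvnv xpako
Hunk 7: at line 6 remove [wtpoi,kmt] add [jepth,opxgs] -> 10 lines: brto fsv gjv zwhu beb cvn jepth opxgs uvnv xpako

Answer: brto
fsv
gjv
zwhu
beb
cvn
jepth
opxgs
uvnv
xpako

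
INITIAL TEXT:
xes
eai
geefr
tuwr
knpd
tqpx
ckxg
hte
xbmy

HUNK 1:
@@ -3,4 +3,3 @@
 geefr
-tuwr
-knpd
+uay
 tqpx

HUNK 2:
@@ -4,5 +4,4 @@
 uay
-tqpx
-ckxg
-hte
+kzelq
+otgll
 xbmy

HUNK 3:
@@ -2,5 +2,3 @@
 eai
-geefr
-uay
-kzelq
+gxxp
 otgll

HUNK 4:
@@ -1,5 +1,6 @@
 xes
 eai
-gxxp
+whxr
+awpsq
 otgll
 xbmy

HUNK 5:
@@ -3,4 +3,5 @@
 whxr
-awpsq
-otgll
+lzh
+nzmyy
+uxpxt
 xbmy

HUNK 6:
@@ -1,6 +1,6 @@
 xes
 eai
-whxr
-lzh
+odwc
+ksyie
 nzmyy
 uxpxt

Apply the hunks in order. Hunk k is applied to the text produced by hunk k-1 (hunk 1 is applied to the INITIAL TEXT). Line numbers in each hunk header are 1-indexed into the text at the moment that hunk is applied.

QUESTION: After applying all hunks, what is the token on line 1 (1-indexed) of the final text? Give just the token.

Answer: xes

Derivation:
Hunk 1: at line 3 remove [tuwr,knpd] add [uay] -> 8 lines: xes eai geefr uay tqpx ckxg hte xbmy
Hunk 2: at line 4 remove [tqpx,ckxg,hte] add [kzelq,otgll] -> 7 lines: xes eai geefr uay kzelq otgll xbmy
Hunk 3: at line 2 remove [geefr,uay,kzelq] add [gxxp] -> 5 lines: xes eai gxxp otgll xbmy
Hunk 4: at line 1 remove [gxxp] add [whxr,awpsq] -> 6 lines: xes eai whxr awpsq otgll xbmy
Hunk 5: at line 3 remove [awpsq,otgll] add [lzh,nzmyy,uxpxt] -> 7 lines: xes eai whxr lzh nzmyy uxpxt xbmy
Hunk 6: at line 1 remove [whxr,lzh] add [odwc,ksyie] -> 7 lines: xes eai odwc ksyie nzmyy uxpxt xbmy
Final line 1: xes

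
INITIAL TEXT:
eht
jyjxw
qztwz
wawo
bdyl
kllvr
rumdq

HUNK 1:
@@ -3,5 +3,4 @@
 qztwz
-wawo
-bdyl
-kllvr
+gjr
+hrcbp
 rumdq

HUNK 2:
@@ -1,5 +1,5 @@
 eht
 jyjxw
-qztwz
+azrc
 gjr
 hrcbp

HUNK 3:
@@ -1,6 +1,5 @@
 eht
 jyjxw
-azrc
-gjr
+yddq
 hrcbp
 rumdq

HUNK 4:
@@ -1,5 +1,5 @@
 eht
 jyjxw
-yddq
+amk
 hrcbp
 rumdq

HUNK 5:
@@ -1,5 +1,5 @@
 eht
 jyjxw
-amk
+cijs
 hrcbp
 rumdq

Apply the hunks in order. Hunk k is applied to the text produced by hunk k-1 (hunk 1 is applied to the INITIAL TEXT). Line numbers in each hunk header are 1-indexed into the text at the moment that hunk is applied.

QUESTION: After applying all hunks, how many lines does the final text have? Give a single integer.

Hunk 1: at line 3 remove [wawo,bdyl,kllvr] add [gjr,hrcbp] -> 6 lines: eht jyjxw qztwz gjr hrcbp rumdq
Hunk 2: at line 1 remove [qztwz] add [azrc] -> 6 lines: eht jyjxw azrc gjr hrcbp rumdq
Hunk 3: at line 1 remove [azrc,gjr] add [yddq] -> 5 lines: eht jyjxw yddq hrcbp rumdq
Hunk 4: at line 1 remove [yddq] add [amk] -> 5 lines: eht jyjxw amk hrcbp rumdq
Hunk 5: at line 1 remove [amk] add [cijs] -> 5 lines: eht jyjxw cijs hrcbp rumdq
Final line count: 5

Answer: 5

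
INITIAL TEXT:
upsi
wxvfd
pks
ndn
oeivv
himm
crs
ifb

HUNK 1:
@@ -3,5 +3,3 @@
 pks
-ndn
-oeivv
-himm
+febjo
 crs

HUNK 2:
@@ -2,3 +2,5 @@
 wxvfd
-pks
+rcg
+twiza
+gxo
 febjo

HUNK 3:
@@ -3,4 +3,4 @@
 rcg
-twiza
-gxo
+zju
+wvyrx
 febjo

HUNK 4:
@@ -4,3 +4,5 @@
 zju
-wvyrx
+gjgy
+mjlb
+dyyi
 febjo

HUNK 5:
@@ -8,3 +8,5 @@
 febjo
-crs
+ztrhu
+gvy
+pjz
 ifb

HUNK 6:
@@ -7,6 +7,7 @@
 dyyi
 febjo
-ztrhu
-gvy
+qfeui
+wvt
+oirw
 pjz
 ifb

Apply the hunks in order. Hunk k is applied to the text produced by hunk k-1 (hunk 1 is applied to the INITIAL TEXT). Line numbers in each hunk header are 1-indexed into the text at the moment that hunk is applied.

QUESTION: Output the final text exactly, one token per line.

Hunk 1: at line 3 remove [ndn,oeivv,himm] add [febjo] -> 6 lines: upsi wxvfd pks febjo crs ifb
Hunk 2: at line 2 remove [pks] add [rcg,twiza,gxo] -> 8 lines: upsi wxvfd rcg twiza gxo febjo crs ifb
Hunk 3: at line 3 remove [twiza,gxo] add [zju,wvyrx] -> 8 lines: upsi wxvfd rcg zju wvyrx febjo crs ifb
Hunk 4: at line 4 remove [wvyrx] add [gjgy,mjlb,dyyi] -> 10 lines: upsi wxvfd rcg zju gjgy mjlb dyyi febjo crs ifb
Hunk 5: at line 8 remove [crs] add [ztrhu,gvy,pjz] -> 12 lines: upsi wxvfd rcg zju gjgy mjlb dyyi febjo ztrhu gvy pjz ifb
Hunk 6: at line 7 remove [ztrhu,gvy] add [qfeui,wvt,oirw] -> 13 lines: upsi wxvfd rcg zju gjgy mjlb dyyi febjo qfeui wvt oirw pjz ifb

Answer: upsi
wxvfd
rcg
zju
gjgy
mjlb
dyyi
febjo
qfeui
wvt
oirw
pjz
ifb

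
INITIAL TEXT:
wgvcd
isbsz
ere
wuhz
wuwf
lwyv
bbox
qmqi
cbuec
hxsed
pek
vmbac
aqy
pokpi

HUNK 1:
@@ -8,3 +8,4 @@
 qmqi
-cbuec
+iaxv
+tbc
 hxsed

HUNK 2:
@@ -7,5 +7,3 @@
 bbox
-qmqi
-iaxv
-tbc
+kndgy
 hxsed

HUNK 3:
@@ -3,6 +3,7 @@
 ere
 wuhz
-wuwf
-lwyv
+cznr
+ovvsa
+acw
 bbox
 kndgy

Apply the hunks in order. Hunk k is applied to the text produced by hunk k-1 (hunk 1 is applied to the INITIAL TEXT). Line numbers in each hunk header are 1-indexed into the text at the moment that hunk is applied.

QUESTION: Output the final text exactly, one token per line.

Answer: wgvcd
isbsz
ere
wuhz
cznr
ovvsa
acw
bbox
kndgy
hxsed
pek
vmbac
aqy
pokpi

Derivation:
Hunk 1: at line 8 remove [cbuec] add [iaxv,tbc] -> 15 lines: wgvcd isbsz ere wuhz wuwf lwyv bbox qmqi iaxv tbc hxsed pek vmbac aqy pokpi
Hunk 2: at line 7 remove [qmqi,iaxv,tbc] add [kndgy] -> 13 lines: wgvcd isbsz ere wuhz wuwf lwyv bbox kndgy hxsed pek vmbac aqy pokpi
Hunk 3: at line 3 remove [wuwf,lwyv] add [cznr,ovvsa,acw] -> 14 lines: wgvcd isbsz ere wuhz cznr ovvsa acw bbox kndgy hxsed pek vmbac aqy pokpi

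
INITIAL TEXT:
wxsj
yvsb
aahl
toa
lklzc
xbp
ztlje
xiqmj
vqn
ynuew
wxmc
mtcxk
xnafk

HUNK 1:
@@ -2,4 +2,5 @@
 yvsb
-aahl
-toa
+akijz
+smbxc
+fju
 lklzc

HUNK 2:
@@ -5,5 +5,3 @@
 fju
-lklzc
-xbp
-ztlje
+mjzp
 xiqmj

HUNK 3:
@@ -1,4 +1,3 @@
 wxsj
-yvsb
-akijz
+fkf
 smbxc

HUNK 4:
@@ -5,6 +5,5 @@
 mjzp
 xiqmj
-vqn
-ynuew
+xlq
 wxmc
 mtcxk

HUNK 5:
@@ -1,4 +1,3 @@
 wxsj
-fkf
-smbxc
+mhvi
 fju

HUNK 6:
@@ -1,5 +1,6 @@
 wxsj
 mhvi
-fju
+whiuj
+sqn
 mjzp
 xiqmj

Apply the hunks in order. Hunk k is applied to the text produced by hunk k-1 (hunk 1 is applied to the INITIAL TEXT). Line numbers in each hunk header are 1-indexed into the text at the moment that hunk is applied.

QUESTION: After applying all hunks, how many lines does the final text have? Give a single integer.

Hunk 1: at line 2 remove [aahl,toa] add [akijz,smbxc,fju] -> 14 lines: wxsj yvsb akijz smbxc fju lklzc xbp ztlje xiqmj vqn ynuew wxmc mtcxk xnafk
Hunk 2: at line 5 remove [lklzc,xbp,ztlje] add [mjzp] -> 12 lines: wxsj yvsb akijz smbxc fju mjzp xiqmj vqn ynuew wxmc mtcxk xnafk
Hunk 3: at line 1 remove [yvsb,akijz] add [fkf] -> 11 lines: wxsj fkf smbxc fju mjzp xiqmj vqn ynuew wxmc mtcxk xnafk
Hunk 4: at line 5 remove [vqn,ynuew] add [xlq] -> 10 lines: wxsj fkf smbxc fju mjzp xiqmj xlq wxmc mtcxk xnafk
Hunk 5: at line 1 remove [fkf,smbxc] add [mhvi] -> 9 lines: wxsj mhvi fju mjzp xiqmj xlq wxmc mtcxk xnafk
Hunk 6: at line 1 remove [fju] add [whiuj,sqn] -> 10 lines: wxsj mhvi whiuj sqn mjzp xiqmj xlq wxmc mtcxk xnafk
Final line count: 10

Answer: 10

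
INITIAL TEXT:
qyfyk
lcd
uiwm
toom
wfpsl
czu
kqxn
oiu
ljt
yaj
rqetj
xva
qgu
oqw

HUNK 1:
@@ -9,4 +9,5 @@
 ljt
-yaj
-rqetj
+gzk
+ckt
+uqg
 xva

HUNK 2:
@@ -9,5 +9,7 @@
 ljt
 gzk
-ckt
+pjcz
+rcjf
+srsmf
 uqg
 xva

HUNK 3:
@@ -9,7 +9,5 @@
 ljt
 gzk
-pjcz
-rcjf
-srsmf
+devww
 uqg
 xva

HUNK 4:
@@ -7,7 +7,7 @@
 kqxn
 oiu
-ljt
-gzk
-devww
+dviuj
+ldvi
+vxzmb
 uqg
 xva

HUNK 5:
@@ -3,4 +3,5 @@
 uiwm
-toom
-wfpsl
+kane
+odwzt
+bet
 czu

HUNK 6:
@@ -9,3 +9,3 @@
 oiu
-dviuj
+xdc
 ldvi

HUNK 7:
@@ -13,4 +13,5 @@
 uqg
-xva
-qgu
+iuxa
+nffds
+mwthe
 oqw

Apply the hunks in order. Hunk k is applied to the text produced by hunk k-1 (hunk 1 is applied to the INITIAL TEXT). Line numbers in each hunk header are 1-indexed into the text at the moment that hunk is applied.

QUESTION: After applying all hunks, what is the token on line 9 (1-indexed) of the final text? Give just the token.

Answer: oiu

Derivation:
Hunk 1: at line 9 remove [yaj,rqetj] add [gzk,ckt,uqg] -> 15 lines: qyfyk lcd uiwm toom wfpsl czu kqxn oiu ljt gzk ckt uqg xva qgu oqw
Hunk 2: at line 9 remove [ckt] add [pjcz,rcjf,srsmf] -> 17 lines: qyfyk lcd uiwm toom wfpsl czu kqxn oiu ljt gzk pjcz rcjf srsmf uqg xva qgu oqw
Hunk 3: at line 9 remove [pjcz,rcjf,srsmf] add [devww] -> 15 lines: qyfyk lcd uiwm toom wfpsl czu kqxn oiu ljt gzk devww uqg xva qgu oqw
Hunk 4: at line 7 remove [ljt,gzk,devww] add [dviuj,ldvi,vxzmb] -> 15 lines: qyfyk lcd uiwm toom wfpsl czu kqxn oiu dviuj ldvi vxzmb uqg xva qgu oqw
Hunk 5: at line 3 remove [toom,wfpsl] add [kane,odwzt,bet] -> 16 lines: qyfyk lcd uiwm kane odwzt bet czu kqxn oiu dviuj ldvi vxzmb uqg xva qgu oqw
Hunk 6: at line 9 remove [dviuj] add [xdc] -> 16 lines: qyfyk lcd uiwm kane odwzt bet czu kqxn oiu xdc ldvi vxzmb uqg xva qgu oqw
Hunk 7: at line 13 remove [xva,qgu] add [iuxa,nffds,mwthe] -> 17 lines: qyfyk lcd uiwm kane odwzt bet czu kqxn oiu xdc ldvi vxzmb uqg iuxa nffds mwthe oqw
Final line 9: oiu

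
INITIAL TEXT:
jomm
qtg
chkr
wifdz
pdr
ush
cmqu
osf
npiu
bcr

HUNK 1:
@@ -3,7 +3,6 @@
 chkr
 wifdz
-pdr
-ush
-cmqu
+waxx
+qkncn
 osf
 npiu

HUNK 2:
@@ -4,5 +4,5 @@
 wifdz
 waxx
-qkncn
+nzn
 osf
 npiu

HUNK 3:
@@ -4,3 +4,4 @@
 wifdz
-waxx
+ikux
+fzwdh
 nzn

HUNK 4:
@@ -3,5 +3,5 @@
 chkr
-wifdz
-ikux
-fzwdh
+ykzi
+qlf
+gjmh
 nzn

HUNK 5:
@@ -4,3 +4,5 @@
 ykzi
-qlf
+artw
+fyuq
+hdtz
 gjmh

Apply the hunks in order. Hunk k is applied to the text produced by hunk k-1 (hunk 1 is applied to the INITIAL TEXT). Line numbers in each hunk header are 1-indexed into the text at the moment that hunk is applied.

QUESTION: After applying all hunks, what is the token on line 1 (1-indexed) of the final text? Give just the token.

Answer: jomm

Derivation:
Hunk 1: at line 3 remove [pdr,ush,cmqu] add [waxx,qkncn] -> 9 lines: jomm qtg chkr wifdz waxx qkncn osf npiu bcr
Hunk 2: at line 4 remove [qkncn] add [nzn] -> 9 lines: jomm qtg chkr wifdz waxx nzn osf npiu bcr
Hunk 3: at line 4 remove [waxx] add [ikux,fzwdh] -> 10 lines: jomm qtg chkr wifdz ikux fzwdh nzn osf npiu bcr
Hunk 4: at line 3 remove [wifdz,ikux,fzwdh] add [ykzi,qlf,gjmh] -> 10 lines: jomm qtg chkr ykzi qlf gjmh nzn osf npiu bcr
Hunk 5: at line 4 remove [qlf] add [artw,fyuq,hdtz] -> 12 lines: jomm qtg chkr ykzi artw fyuq hdtz gjmh nzn osf npiu bcr
Final line 1: jomm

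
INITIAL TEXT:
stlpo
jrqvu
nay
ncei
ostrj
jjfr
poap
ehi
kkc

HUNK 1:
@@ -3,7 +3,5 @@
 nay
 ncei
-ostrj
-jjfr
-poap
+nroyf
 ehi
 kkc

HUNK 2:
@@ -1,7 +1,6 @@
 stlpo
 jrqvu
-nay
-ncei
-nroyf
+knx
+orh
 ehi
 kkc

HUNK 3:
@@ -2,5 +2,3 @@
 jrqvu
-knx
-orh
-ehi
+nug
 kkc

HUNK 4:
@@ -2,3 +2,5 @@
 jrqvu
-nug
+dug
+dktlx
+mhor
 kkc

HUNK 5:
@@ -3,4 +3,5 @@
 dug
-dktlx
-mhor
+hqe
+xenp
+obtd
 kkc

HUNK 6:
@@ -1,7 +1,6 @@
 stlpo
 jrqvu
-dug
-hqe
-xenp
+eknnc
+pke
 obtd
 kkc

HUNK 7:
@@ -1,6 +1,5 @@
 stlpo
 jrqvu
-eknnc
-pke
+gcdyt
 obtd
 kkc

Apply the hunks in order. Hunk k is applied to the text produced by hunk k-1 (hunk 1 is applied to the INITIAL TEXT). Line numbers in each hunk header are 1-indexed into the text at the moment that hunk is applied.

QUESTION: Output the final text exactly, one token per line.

Hunk 1: at line 3 remove [ostrj,jjfr,poap] add [nroyf] -> 7 lines: stlpo jrqvu nay ncei nroyf ehi kkc
Hunk 2: at line 1 remove [nay,ncei,nroyf] add [knx,orh] -> 6 lines: stlpo jrqvu knx orh ehi kkc
Hunk 3: at line 2 remove [knx,orh,ehi] add [nug] -> 4 lines: stlpo jrqvu nug kkc
Hunk 4: at line 2 remove [nug] add [dug,dktlx,mhor] -> 6 lines: stlpo jrqvu dug dktlx mhor kkc
Hunk 5: at line 3 remove [dktlx,mhor] add [hqe,xenp,obtd] -> 7 lines: stlpo jrqvu dug hqe xenp obtd kkc
Hunk 6: at line 1 remove [dug,hqe,xenp] add [eknnc,pke] -> 6 lines: stlpo jrqvu eknnc pke obtd kkc
Hunk 7: at line 1 remove [eknnc,pke] add [gcdyt] -> 5 lines: stlpo jrqvu gcdyt obtd kkc

Answer: stlpo
jrqvu
gcdyt
obtd
kkc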